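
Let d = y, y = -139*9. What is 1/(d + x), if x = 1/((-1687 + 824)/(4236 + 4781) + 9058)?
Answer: -81675123/102175569856 ≈ -0.00079936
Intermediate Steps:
y = -1251
d = -1251
x = 9017/81675123 (x = 1/(-863/9017 + 9058) = 1/(81675123/9017) = 9017/81675123 ≈ 0.00011040)
1/(d + x) = 1/(-1251 + 9017/81675123) = 1/(-102175569856/81675123) = -81675123/102175569856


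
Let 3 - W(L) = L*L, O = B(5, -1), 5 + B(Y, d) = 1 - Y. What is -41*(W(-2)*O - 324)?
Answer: 12915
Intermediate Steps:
B(Y, d) = -4 - Y (B(Y, d) = -5 + (1 - Y) = -4 - Y)
O = -9 (O = -4 - 1*5 = -4 - 5 = -9)
W(L) = 3 - L² (W(L) = 3 - L*L = 3 - L²)
-41*(W(-2)*O - 324) = -41*((3 - 1*(-2)²)*(-9) - 324) = -41*((3 - 1*4)*(-9) - 324) = -41*((3 - 4)*(-9) - 324) = -41*(-1*(-9) - 324) = -41*(9 - 324) = -41*(-315) = 12915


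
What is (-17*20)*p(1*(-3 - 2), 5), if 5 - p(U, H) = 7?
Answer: 680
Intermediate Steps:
p(U, H) = -2 (p(U, H) = 5 - 1*7 = 5 - 7 = -2)
(-17*20)*p(1*(-3 - 2), 5) = -17*20*(-2) = -340*(-2) = 680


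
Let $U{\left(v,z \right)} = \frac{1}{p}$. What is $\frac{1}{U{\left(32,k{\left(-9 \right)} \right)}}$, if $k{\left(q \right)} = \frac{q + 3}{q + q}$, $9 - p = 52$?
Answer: $-43$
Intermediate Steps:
$p = -43$ ($p = 9 - 52 = -43$)
$k{\left(q \right)} = \frac{3 + q}{2 q}$
$U{\left(v,z \right)} = - \frac{1}{43}$ ($U{\left(v,z \right)} = \frac{1}{-43} = - \frac{1}{43}$)
$\frac{1}{U{\left(32,k{\left(-9 \right)} \right)}} = \frac{1}{- \frac{1}{43}} = -43$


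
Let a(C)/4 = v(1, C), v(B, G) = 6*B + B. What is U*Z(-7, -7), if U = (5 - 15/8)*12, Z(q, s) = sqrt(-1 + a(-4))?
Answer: 225*sqrt(3)/2 ≈ 194.86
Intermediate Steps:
v(B, G) = 7*B
a(C) = 28 (a(C) = 4*(7*1) = 4*7 = 28)
Z(q, s) = 3*sqrt(3) (Z(q, s) = sqrt(-1 + 28) = sqrt(27) = 3*sqrt(3))
U = 75/2 (U = (5 - 15*1/8)*12 = (5 - 15/8)*12 = (25/8)*12 = 75/2 ≈ 37.500)
U*Z(-7, -7) = 75*(3*sqrt(3))/2 = 225*sqrt(3)/2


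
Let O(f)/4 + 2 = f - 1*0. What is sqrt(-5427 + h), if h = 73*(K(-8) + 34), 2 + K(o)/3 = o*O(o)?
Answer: sqrt(66697) ≈ 258.26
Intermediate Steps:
O(f) = -8 + 4*f (O(f) = -8 + 4*(f - 1*0) = -8 + 4*(f + 0) = -8 + 4*f)
K(o) = -6 + 3*o*(-8 + 4*o) (K(o) = -6 + 3*(o*(-8 + 4*o)) = -6 + 3*o*(-8 + 4*o))
h = 72124 (h = 73*((-6 + 12*(-8)*(-2 - 8)) + 34) = 73*((-6 + 12*(-8)*(-10)) + 34) = 73*((-6 + 960) + 34) = 73*(954 + 34) = 73*988 = 72124)
sqrt(-5427 + h) = sqrt(-5427 + 72124) = sqrt(66697)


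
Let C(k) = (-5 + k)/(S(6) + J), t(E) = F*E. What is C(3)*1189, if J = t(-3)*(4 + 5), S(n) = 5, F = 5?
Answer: 1189/65 ≈ 18.292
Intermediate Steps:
t(E) = 5*E
J = -135 (J = (5*(-3))*(4 + 5) = -15*9 = -135)
C(k) = 1/26 - k/130 (C(k) = (-5 + k)/(5 - 135) = (-5 + k)/(-130) = (-5 + k)*(-1/130) = 1/26 - k/130)
C(3)*1189 = (1/26 - 1/130*3)*1189 = (1/26 - 3/130)*1189 = (1/65)*1189 = 1189/65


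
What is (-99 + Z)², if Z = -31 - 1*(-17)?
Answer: 12769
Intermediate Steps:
Z = -14 (Z = -31 + 17 = -14)
(-99 + Z)² = (-99 - 14)² = (-113)² = 12769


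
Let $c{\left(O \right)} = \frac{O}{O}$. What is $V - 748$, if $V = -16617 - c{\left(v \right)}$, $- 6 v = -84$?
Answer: $-17366$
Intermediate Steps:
$v = 14$ ($v = \left(- \frac{1}{6}\right) \left(-84\right) = 14$)
$c{\left(O \right)} = 1$
$V = -16618$ ($V = -16617 - 1 = -16618$)
$V - 748 = -16618 - 748 = -17366$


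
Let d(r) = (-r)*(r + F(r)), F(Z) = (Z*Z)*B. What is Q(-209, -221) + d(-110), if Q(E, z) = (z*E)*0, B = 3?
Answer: 3980900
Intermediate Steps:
F(Z) = 3*Z² (F(Z) = (Z*Z)*3 = Z²*3 = 3*Z²)
d(r) = -r*(r + 3*r²) (d(r) = (-r)*(r + 3*r²) = -r*(r + 3*r²))
Q(E, z) = 0 (Q(E, z) = (E*z)*0 = 0)
Q(-209, -221) + d(-110) = 0 - 1*(-110)²*(1 + 3*(-110)) = 0 - 1*12100*(1 - 330) = 0 - 1*12100*(-329) = 0 + 3980900 = 3980900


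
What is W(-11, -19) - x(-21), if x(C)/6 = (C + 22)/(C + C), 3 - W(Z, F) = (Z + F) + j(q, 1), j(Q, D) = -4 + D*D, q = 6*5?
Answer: 253/7 ≈ 36.143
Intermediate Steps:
q = 30
j(Q, D) = -4 + D²
W(Z, F) = 6 - F - Z (W(Z, F) = 3 - ((Z + F) + (-4 + 1²)) = 3 - ((F + Z) + (-4 + 1)) = 3 - ((F + Z) - 3) = 3 - (-3 + F + Z) = 3 + (3 - F - Z) = 6 - F - Z)
x(C) = 3*(22 + C)/C (x(C) = 6*((C + 22)/(C + C)) = 6*((22 + C)/((2*C))) = 6*((22 + C)*(1/(2*C))) = 6*((22 + C)/(2*C)) = 3*(22 + C)/C)
W(-11, -19) - x(-21) = (6 - 1*(-19) - 1*(-11)) - (3 + 66/(-21)) = (6 + 19 + 11) - (3 + 66*(-1/21)) = 36 - (3 - 22/7) = 36 - 1*(-⅐) = 36 + ⅐ = 253/7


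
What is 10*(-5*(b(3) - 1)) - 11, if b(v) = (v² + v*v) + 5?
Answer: -1111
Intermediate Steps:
b(v) = 5 + 2*v² (b(v) = (v² + v²) + 5 = 2*v² + 5 = 5 + 2*v²)
10*(-5*(b(3) - 1)) - 11 = 10*(-5*((5 + 2*3²) - 1)) - 11 = 10*(-5*((5 + 2*9) - 1)) - 11 = 10*(-5*((5 + 18) - 1)) - 11 = 10*(-5*(23 - 1)) - 11 = 10*(-5*22) - 11 = 10*(-110) - 11 = -1100 - 11 = -1111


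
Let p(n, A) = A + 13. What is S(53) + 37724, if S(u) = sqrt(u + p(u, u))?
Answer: 37724 + sqrt(119) ≈ 37735.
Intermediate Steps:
p(n, A) = 13 + A
S(u) = sqrt(13 + 2*u) (S(u) = sqrt(u + (13 + u)) = sqrt(13 + 2*u))
S(53) + 37724 = sqrt(13 + 2*53) + 37724 = sqrt(13 + 106) + 37724 = sqrt(119) + 37724 = 37724 + sqrt(119)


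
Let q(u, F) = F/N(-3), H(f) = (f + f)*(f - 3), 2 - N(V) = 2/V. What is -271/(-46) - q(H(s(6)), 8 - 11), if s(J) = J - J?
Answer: 1291/184 ≈ 7.0163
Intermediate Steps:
N(V) = 2 - 2/V
s(J) = 0
H(f) = 2*f*(-3 + f) (H(f) = (2*f)*(-3 + f) = 2*f*(-3 + f))
q(u, F) = 3*F/8 (q(u, F) = F/(2 - 2/(-3)) = F/(2 - 2*(-⅓)) = F/(2 + ⅔) = F/(8/3) = F*(3/8) = 3*F/8)
-271/(-46) - q(H(s(6)), 8 - 11) = -271/(-46) - 3*(8 - 11)/8 = -271*(-1/46) - 3*(-3)/8 = 271/46 - 1*(-9/8) = 271/46 + 9/8 = 1291/184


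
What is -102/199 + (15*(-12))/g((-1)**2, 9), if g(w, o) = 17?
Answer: -37554/3383 ≈ -11.101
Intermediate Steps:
-102/199 + (15*(-12))/g((-1)**2, 9) = -102/199 + (15*(-12))/17 = -102*1/199 - 180*1/17 = -102/199 - 180/17 = -37554/3383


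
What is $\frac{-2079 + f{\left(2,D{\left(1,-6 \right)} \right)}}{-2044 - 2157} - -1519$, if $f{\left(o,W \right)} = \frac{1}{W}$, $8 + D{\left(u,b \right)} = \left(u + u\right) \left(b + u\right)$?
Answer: $\frac{114901165}{75618} \approx 1519.5$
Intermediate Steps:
$D{\left(u,b \right)} = -8 + 2 u \left(b + u\right)$ ($D{\left(u,b \right)} = -8 + \left(u + u\right) \left(b + u\right) = -8 + 2 u \left(b + u\right)$)
$\frac{-2079 + f{\left(2,D{\left(1,-6 \right)} \right)}}{-2044 - 2157} - -1519 = \frac{-2079 + \frac{1}{-8 + 2 \cdot 1^{2} + 2 \left(-6\right) 1}}{-2044 - 2157} - -1519 = \frac{-2079 + \frac{1}{-8 + 2 \cdot 1 - 12}}{-4201} + 1519 = \left(-2079 + \frac{1}{-8 + 2 - 12}\right) \left(- \frac{1}{4201}\right) + 1519 = \left(-2079 + \frac{1}{-18}\right) \left(- \frac{1}{4201}\right) + 1519 = \left(-2079 - \frac{1}{18}\right) \left(- \frac{1}{4201}\right) + 1519 = \left(- \frac{37423}{18}\right) \left(- \frac{1}{4201}\right) + 1519 = \frac{37423}{75618} + 1519 = \frac{114901165}{75618}$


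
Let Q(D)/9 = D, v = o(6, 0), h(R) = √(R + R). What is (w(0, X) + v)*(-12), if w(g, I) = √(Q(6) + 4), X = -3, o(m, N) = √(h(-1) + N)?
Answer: -12*√58 - 12*2^(¼)*√I ≈ -101.48 - 10.091*I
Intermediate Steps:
h(R) = √2*√R (h(R) = √(2*R) = √2*√R)
o(m, N) = √(N + I*√2) (o(m, N) = √(√2*√(-1) + N) = √(√2*I + N) = √(I*√2 + N) = √(N + I*√2))
v = 2^(¼)*√I (v = √(0 + I*√2) = √(I*√2) = 2^(¼)*√I ≈ 0.8409 + 0.8409*I)
Q(D) = 9*D
w(g, I) = √58 (w(g, I) = √(9*6 + 4) = √(54 + 4) = √58)
(w(0, X) + v)*(-12) = (√58 + 2^(¼)*√I)*(-12) = -12*√58 - 12*2^(¼)*√I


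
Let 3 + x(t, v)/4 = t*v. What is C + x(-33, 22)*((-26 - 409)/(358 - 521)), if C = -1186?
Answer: -1461778/163 ≈ -8968.0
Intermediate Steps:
x(t, v) = -12 + 4*t*v (x(t, v) = -12 + 4*(t*v) = -12 + 4*t*v)
C + x(-33, 22)*((-26 - 409)/(358 - 521)) = -1186 + (-12 + 4*(-33)*22)*((-26 - 409)/(358 - 521)) = -1186 + (-12 - 2904)*(-435/(-163)) = -1186 - (-1268460)*(-1)/163 = -1186 - 2916*435/163 = -1186 - 1268460/163 = -1461778/163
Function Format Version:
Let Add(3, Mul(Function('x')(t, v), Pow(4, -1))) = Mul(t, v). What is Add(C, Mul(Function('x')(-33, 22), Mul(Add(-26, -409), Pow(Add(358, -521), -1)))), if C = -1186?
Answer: Rational(-1461778, 163) ≈ -8968.0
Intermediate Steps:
Function('x')(t, v) = Add(-12, Mul(4, t, v)) (Function('x')(t, v) = Add(-12, Mul(4, Mul(t, v))) = Add(-12, Mul(4, t, v)))
Add(C, Mul(Function('x')(-33, 22), Mul(Add(-26, -409), Pow(Add(358, -521), -1)))) = Add(-1186, Mul(Add(-12, Mul(4, -33, 22)), Mul(Add(-26, -409), Pow(Add(358, -521), -1)))) = Add(-1186, Mul(Add(-12, -2904), Mul(-435, Pow(-163, -1)))) = Add(-1186, Mul(-2916, Mul(-435, Rational(-1, 163)))) = Add(-1186, Mul(-2916, Rational(435, 163))) = Add(-1186, Rational(-1268460, 163)) = Rational(-1461778, 163)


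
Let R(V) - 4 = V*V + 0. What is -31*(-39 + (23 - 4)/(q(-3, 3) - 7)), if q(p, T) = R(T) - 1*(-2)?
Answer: 9083/8 ≈ 1135.4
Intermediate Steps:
R(V) = 4 + V² (R(V) = 4 + (V*V + 0) = 4 + (V² + 0) = 4 + V²)
q(p, T) = 6 + T² (q(p, T) = (4 + T²) - 1*(-2) = (4 + T²) + 2 = 6 + T²)
-31*(-39 + (23 - 4)/(q(-3, 3) - 7)) = -31*(-39 + (23 - 4)/((6 + 3²) - 7)) = -31*(-39 + 19/((6 + 9) - 7)) = -31*(-39 + 19/(15 - 7)) = -31*(-39 + 19/8) = -31*(-293/8) = 9083/8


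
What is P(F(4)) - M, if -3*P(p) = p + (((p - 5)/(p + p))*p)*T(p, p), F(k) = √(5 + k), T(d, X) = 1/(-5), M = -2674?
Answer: 40094/15 ≈ 2672.9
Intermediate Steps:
T(d, X) = -⅕
P(p) = -⅙ - 3*p/10 (P(p) = -(p + (((p - 5)/(p + p))*p)*(-⅕))/3 = -(p + (((-5 + p)/((2*p)))*p)*(-⅕))/3 = -(p + (((-5 + p)*(1/(2*p)))*p)*(-⅕))/3 = -(p + (((-5 + p)/(2*p))*p)*(-⅕))/3 = -(p + (-5/2 + p/2)*(-⅕))/3 = -(p + (½ - p/10))/3 = -(½ + 9*p/10)/3 = -⅙ - 3*p/10)
P(F(4)) - M = (-⅙ - 3*√(5 + 4)/10) - 1*(-2674) = (-⅙ - 3*√9/10) + 2674 = (-⅙ - 3/10*3) + 2674 = (-⅙ - 9/10) + 2674 = -16/15 + 2674 = 40094/15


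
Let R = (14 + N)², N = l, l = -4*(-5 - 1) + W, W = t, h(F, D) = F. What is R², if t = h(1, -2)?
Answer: 2313441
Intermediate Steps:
t = 1
W = 1
l = 25 (l = -4*(-5 - 1) + 1 = -4*(-6) + 1 = 24 + 1 = 25)
N = 25
R = 1521 (R = (14 + 25)² = 39² = 1521)
R² = 1521² = 2313441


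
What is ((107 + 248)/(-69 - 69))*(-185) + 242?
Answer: 99071/138 ≈ 717.91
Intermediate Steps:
((107 + 248)/(-69 - 69))*(-185) + 242 = (355/(-138))*(-185) + 242 = (355*(-1/138))*(-185) + 242 = -355/138*(-185) + 242 = 65675/138 + 242 = 99071/138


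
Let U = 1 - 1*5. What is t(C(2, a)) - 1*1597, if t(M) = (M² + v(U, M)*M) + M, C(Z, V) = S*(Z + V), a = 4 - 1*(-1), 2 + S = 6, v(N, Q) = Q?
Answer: -1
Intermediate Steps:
U = -4 (U = 1 - 5 = -4)
S = 4 (S = -2 + 6 = 4)
a = 5 (a = 4 + 1 = 5)
C(Z, V) = 4*V + 4*Z (C(Z, V) = 4*(Z + V) = 4*(V + Z) = 4*V + 4*Z)
t(M) = M + 2*M² (t(M) = (M² + M*M) + M = (M² + M²) + M = 2*M² + M = M + 2*M²)
t(C(2, a)) - 1*1597 = (4*5 + 4*2)*(1 + 2*(4*5 + 4*2)) - 1*1597 = (20 + 8)*(1 + 2*(20 + 8)) - 1597 = 28*(1 + 2*28) - 1597 = 28*(1 + 56) - 1597 = 28*57 - 1597 = 1596 - 1597 = -1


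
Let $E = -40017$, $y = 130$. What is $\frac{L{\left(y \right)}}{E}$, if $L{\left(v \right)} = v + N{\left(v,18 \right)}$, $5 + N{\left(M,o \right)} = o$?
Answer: $- \frac{143}{40017} \approx -0.0035735$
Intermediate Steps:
$N{\left(M,o \right)} = -5 + o$
$L{\left(v \right)} = 13 + v$ ($L{\left(v \right)} = v + \left(-5 + 18\right) = v + 13 = 13 + v$)
$\frac{L{\left(y \right)}}{E} = \frac{13 + 130}{-40017} = 143 \left(- \frac{1}{40017}\right) = - \frac{143}{40017}$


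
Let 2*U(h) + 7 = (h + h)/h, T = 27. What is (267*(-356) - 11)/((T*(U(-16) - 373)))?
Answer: 190126/20277 ≈ 9.3764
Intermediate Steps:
U(h) = -5/2 (U(h) = -7/2 + ((h + h)/h)/2 = -7/2 + ((2*h)/h)/2 = -7/2 + (½)*2 = -7/2 + 1 = -5/2)
(267*(-356) - 11)/((T*(U(-16) - 373))) = (267*(-356) - 11)/((27*(-5/2 - 373))) = (-95052 - 11)/((27*(-751/2))) = -95063/(-20277/2) = -95063*(-2/20277) = 190126/20277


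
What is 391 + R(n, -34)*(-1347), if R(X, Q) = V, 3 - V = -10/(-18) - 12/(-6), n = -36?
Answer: -623/3 ≈ -207.67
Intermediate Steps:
V = 4/9 (V = 3 - (-10/(-18) - 12/(-6)) = 3 - (-10*(-1/18) - 12*(-⅙)) = 3 - (5/9 + 2) = 3 - 1*23/9 = 3 - 23/9 = 4/9 ≈ 0.44444)
R(X, Q) = 4/9
391 + R(n, -34)*(-1347) = 391 + (4/9)*(-1347) = 391 - 1796/3 = -623/3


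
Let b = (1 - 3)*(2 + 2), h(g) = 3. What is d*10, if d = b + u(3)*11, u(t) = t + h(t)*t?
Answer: 1240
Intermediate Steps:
b = -8 (b = -2*4 = -8)
u(t) = 4*t (u(t) = t + 3*t = 4*t)
d = 124 (d = -8 + (4*3)*11 = -8 + 12*11 = -8 + 132 = 124)
d*10 = 124*10 = 1240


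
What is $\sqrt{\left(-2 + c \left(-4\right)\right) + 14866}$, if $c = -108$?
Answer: $8 \sqrt{239} \approx 123.68$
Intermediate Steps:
$\sqrt{\left(-2 + c \left(-4\right)\right) + 14866} = \sqrt{\left(-2 - -432\right) + 14866} = \sqrt{\left(-2 + 432\right) + 14866} = \sqrt{430 + 14866} = \sqrt{15296} = 8 \sqrt{239}$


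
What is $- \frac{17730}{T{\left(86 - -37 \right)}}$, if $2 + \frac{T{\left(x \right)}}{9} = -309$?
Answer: $\frac{1970}{311} \approx 6.3344$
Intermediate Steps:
$T{\left(x \right)} = -2799$ ($T{\left(x \right)} = -18 + 9 \left(-309\right) = -18 - 2781 = -2799$)
$- \frac{17730}{T{\left(86 - -37 \right)}} = - \frac{17730}{-2799} = \left(-17730\right) \left(- \frac{1}{2799}\right) = \frac{1970}{311}$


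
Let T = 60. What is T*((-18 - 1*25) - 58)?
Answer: -6060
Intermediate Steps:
T*((-18 - 1*25) - 58) = 60*((-18 - 1*25) - 58) = 60*((-18 - 25) - 58) = 60*(-43 - 58) = 60*(-101) = -6060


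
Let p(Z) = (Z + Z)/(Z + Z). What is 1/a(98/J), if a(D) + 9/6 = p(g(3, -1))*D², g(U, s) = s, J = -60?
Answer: 900/1051 ≈ 0.85633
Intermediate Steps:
p(Z) = 1 (p(Z) = (2*Z)/((2*Z)) = (2*Z)*(1/(2*Z)) = 1)
a(D) = -3/2 + D² (a(D) = -3/2 + 1*D² = -3/2 + D²)
1/a(98/J) = 1/(-3/2 + (98/(-60))²) = 1/(-3/2 + (98*(-1/60))²) = 1/(-3/2 + (-49/30)²) = 1/(-3/2 + 2401/900) = 1/(1051/900) = 900/1051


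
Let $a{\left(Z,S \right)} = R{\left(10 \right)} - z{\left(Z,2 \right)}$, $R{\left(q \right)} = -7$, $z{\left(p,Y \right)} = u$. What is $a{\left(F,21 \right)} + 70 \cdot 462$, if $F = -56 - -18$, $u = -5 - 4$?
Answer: $32342$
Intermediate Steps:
$u = -9$
$z{\left(p,Y \right)} = -9$
$F = -38$ ($F = -56 + 18 = -38$)
$a{\left(Z,S \right)} = 2$ ($a{\left(Z,S \right)} = -7 - -9 = -7 + 9 = 2$)
$a{\left(F,21 \right)} + 70 \cdot 462 = 2 + 70 \cdot 462 = 2 + 32340 = 32342$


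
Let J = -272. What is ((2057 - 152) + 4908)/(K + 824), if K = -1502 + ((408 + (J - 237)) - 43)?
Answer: -2271/274 ≈ -8.2883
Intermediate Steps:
K = -1646 (K = -1502 + ((408 + (-272 - 237)) - 43) = -1502 + ((408 - 509) - 43) = -1502 + (-101 - 43) = -1502 - 144 = -1646)
((2057 - 152) + 4908)/(K + 824) = ((2057 - 152) + 4908)/(-1646 + 824) = (1905 + 4908)/(-822) = 6813*(-1/822) = -2271/274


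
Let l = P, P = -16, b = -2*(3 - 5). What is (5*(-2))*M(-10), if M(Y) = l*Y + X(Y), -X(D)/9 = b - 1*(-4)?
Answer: -880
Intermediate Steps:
b = 4 (b = -2*(-2) = 4)
l = -16
X(D) = -72 (X(D) = -9*(4 - 1*(-4)) = -9*(4 + 4) = -9*8 = -72)
M(Y) = -72 - 16*Y (M(Y) = -16*Y - 72 = -72 - 16*Y)
(5*(-2))*M(-10) = (5*(-2))*(-72 - 16*(-10)) = -10*(-72 + 160) = -10*88 = -880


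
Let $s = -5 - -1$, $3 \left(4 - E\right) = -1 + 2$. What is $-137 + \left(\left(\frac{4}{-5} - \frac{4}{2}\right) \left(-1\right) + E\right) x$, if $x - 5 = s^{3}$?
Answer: $- \frac{7778}{15} \approx -518.53$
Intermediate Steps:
$E = \frac{11}{3}$ ($E = 4 - \frac{-1 + 2}{3} = 4 - \frac{1}{3} = \frac{11}{3} \approx 3.6667$)
$s = -4$ ($s = -5 + 1 = -4$)
$x = -59$ ($x = 5 + \left(-4\right)^{3} = 5 - 64 = -59$)
$-137 + \left(\left(\frac{4}{-5} - \frac{4}{2}\right) \left(-1\right) + E\right) x = -137 + \left(\left(\frac{4}{-5} - \frac{4}{2}\right) \left(-1\right) + \frac{11}{3}\right) \left(-59\right) = -137 + \left(\left(4 \left(- \frac{1}{5}\right) - 2\right) \left(-1\right) + \frac{11}{3}\right) \left(-59\right) = -137 + \left(\left(- \frac{4}{5} - 2\right) \left(-1\right) + \frac{11}{3}\right) \left(-59\right) = -137 + \left(\left(- \frac{14}{5}\right) \left(-1\right) + \frac{11}{3}\right) \left(-59\right) = -137 + \left(\frac{14}{5} + \frac{11}{3}\right) \left(-59\right) = -137 + \frac{97}{15} \left(-59\right) = -137 - \frac{5723}{15} = - \frac{7778}{15}$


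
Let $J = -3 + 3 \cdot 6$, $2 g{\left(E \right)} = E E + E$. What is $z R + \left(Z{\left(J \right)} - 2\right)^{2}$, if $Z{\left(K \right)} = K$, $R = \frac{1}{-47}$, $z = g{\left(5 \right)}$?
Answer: $\frac{7928}{47} \approx 168.68$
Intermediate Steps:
$g{\left(E \right)} = \frac{E}{2} + \frac{E^{2}}{2}$ ($g{\left(E \right)} = \frac{E E + E}{2} = \frac{E^{2} + E}{2} = \frac{E + E^{2}}{2} = \frac{E}{2} + \frac{E^{2}}{2}$)
$z = 15$ ($z = \frac{1}{2} \cdot 5 \left(1 + 5\right) = \frac{1}{2} \cdot 5 \cdot 6 = 15$)
$R = - \frac{1}{47} \approx -0.021277$
$J = 15$ ($J = -3 + 18 = 15$)
$z R + \left(Z{\left(J \right)} - 2\right)^{2} = 15 \left(- \frac{1}{47}\right) + \left(15 - 2\right)^{2} = - \frac{15}{47} + 13^{2} = - \frac{15}{47} + 169 = \frac{7928}{47}$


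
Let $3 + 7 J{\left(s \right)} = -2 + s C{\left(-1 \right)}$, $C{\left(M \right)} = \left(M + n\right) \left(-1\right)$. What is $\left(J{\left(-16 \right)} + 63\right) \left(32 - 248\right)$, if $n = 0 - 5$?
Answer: $- \frac{73440}{7} \approx -10491.0$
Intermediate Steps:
$n = -5$ ($n = 0 - 5 = -5$)
$C{\left(M \right)} = 5 - M$ ($C{\left(M \right)} = \left(M - 5\right) \left(-1\right) = \left(-5 + M\right) \left(-1\right) = 5 - M$)
$J{\left(s \right)} = - \frac{5}{7} + \frac{6 s}{7}$ ($J{\left(s \right)} = - \frac{3}{7} + \frac{-2 + s \left(5 - -1\right)}{7} = - \frac{3}{7} + \frac{-2 + s \left(5 + 1\right)}{7} = - \frac{3}{7} + \frac{-2 + s 6}{7} = - \frac{3}{7} + \frac{-2 + 6 s}{7} = - \frac{3}{7} + \left(- \frac{2}{7} + \frac{6 s}{7}\right) = - \frac{5}{7} + \frac{6 s}{7}$)
$\left(J{\left(-16 \right)} + 63\right) \left(32 - 248\right) = \left(\left(- \frac{5}{7} + \frac{6}{7} \left(-16\right)\right) + 63\right) \left(32 - 248\right) = \left(\left(- \frac{5}{7} - \frac{96}{7}\right) + 63\right) \left(32 - 248\right) = \left(- \frac{101}{7} + 63\right) \left(-216\right) = \frac{340}{7} \left(-216\right) = - \frac{73440}{7}$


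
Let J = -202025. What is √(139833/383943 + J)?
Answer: I*√3308989058008634/127981 ≈ 449.47*I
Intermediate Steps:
√(139833/383943 + J) = √(139833/383943 - 202025) = √(139833*(1/383943) - 202025) = √(46611/127981 - 202025) = √(-25855314914/127981) = I*√3308989058008634/127981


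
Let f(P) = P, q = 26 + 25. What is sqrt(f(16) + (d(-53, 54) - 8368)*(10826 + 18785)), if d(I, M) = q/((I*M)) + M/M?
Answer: I*sqrt(25054052327426)/318 ≈ 15740.0*I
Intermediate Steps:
q = 51
d(I, M) = 1 + 51/(I*M) (d(I, M) = 51/((I*M)) + M/M = 51*(1/(I*M)) + 1 = 51/(I*M) + 1 = 1 + 51/(I*M))
sqrt(f(16) + (d(-53, 54) - 8368)*(10826 + 18785)) = sqrt(16 + ((1 + 51/(-53*54)) - 8368)*(10826 + 18785)) = sqrt(16 + ((1 + 51*(-1/53)*(1/54)) - 8368)*29611) = sqrt(16 + ((1 - 17/954) - 8368)*29611) = sqrt(16 + (937/954 - 8368)*29611) = sqrt(16 - 7982135/954*29611) = sqrt(16 - 236358999485/954) = sqrt(-236358984221/954) = I*sqrt(25054052327426)/318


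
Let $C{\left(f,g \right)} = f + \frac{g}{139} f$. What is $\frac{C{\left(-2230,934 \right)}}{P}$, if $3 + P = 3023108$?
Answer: $- \frac{16502}{2898011} \approx -0.0056942$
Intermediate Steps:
$C{\left(f,g \right)} = f + \frac{f g}{139}$ ($C{\left(f,g \right)} = f + g \frac{1}{139} f = f + \frac{g}{139} f = f + \frac{f g}{139}$)
$P = 3023105$ ($P = -3 + 3023108 = 3023105$)
$\frac{C{\left(-2230,934 \right)}}{P} = \frac{\frac{1}{139} \left(-2230\right) \left(139 + 934\right)}{3023105} = \frac{1}{139} \left(-2230\right) 1073 \cdot \frac{1}{3023105} = \left(- \frac{2392790}{139}\right) \frac{1}{3023105} = - \frac{16502}{2898011}$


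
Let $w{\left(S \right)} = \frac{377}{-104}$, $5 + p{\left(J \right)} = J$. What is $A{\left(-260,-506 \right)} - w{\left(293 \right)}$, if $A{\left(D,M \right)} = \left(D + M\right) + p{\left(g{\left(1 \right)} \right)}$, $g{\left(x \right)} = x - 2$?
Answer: $- \frac{6147}{8} \approx -768.38$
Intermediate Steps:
$g{\left(x \right)} = -2 + x$
$p{\left(J \right)} = -5 + J$
$A{\left(D,M \right)} = -6 + D + M$ ($A{\left(D,M \right)} = \left(D + M\right) + \left(-5 + \left(-2 + 1\right)\right) = \left(D + M\right) - 6 = -6 + D + M$)
$w{\left(S \right)} = - \frac{29}{8}$ ($w{\left(S \right)} = 377 \left(- \frac{1}{104}\right) = - \frac{29}{8}$)
$A{\left(-260,-506 \right)} - w{\left(293 \right)} = \left(-6 - 260 - 506\right) - - \frac{29}{8} = -772 + \frac{29}{8} = - \frac{6147}{8}$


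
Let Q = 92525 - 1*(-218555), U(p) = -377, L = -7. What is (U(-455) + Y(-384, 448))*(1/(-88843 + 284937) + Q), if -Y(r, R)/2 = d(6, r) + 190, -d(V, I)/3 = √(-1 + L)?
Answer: -46177697591397/196094 + 366005529126*I*√2/98047 ≈ -2.3549e+8 + 5.2792e+6*I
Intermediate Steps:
d(V, I) = -6*I*√2 (d(V, I) = -3*√(-1 - 7) = -6*I*√2)
Y(r, R) = -380 + 12*I*√2 (Y(r, R) = -2*(-6*I*√2 + 190) = -2*(190 - 6*I*√2) = -380 + 12*I*√2)
Q = 311080 (Q = 92525 + 218555 = 311080)
(U(-455) + Y(-384, 448))*(1/(-88843 + 284937) + Q) = (-377 + (-380 + 12*I*√2))*(1/(-88843 + 284937) + 311080) = (-757 + 12*I*√2)*(1/196094 + 311080) = (-757 + 12*I*√2)*(61000921521/196094) = -46177697591397/196094 + 366005529126*I*√2/98047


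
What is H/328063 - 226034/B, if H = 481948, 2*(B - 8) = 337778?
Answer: 7246179214/55408856511 ≈ 0.13078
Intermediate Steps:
B = 168897 (B = 8 + (½)*337778 = 8 + 168889 = 168897)
H/328063 - 226034/B = 481948/328063 - 226034/168897 = 7246179214/55408856511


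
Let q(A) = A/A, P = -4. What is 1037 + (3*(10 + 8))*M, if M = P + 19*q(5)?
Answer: 1847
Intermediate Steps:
q(A) = 1
M = 15 (M = -4 + 19*1 = -4 + 19 = 15)
1037 + (3*(10 + 8))*M = 1037 + (3*(10 + 8))*15 = 1037 + (3*18)*15 = 1037 + 54*15 = 1037 + 810 = 1847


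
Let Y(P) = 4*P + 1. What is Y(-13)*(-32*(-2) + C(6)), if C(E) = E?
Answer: -3570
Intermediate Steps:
Y(P) = 1 + 4*P
Y(-13)*(-32*(-2) + C(6)) = (1 + 4*(-13))*(-32*(-2) + 6) = (1 - 52)*(64 + 6) = -51*70 = -3570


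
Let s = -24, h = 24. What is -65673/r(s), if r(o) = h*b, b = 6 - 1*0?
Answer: -7297/16 ≈ -456.06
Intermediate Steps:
b = 6 (b = 6 + 0 = 6)
r(o) = 144 (r(o) = 24*6 = 144)
-65673/r(s) = -65673/144 = -65673*1/144 = -7297/16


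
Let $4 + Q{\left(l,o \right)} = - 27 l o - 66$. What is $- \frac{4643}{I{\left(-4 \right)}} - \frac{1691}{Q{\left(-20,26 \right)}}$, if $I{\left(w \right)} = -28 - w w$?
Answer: $\frac{2944923}{27940} \approx 105.4$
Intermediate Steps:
$I{\left(w \right)} = -28 - w^{2}$
$Q{\left(l,o \right)} = -70 - 27 l o$ ($Q{\left(l,o \right)} = -4 + \left(- 27 l o - 66\right) = -4 - \left(66 + 27 l o\right) = -70 - 27 l o$)
$- \frac{4643}{I{\left(-4 \right)}} - \frac{1691}{Q{\left(-20,26 \right)}} = - \frac{4643}{-28 - \left(-4\right)^{2}} - \frac{1691}{-70 - \left(-540\right) 26} = - \frac{4643}{-28 - 16} - \frac{1691}{-70 + 14040} = - \frac{4643}{-28 - 16} - \frac{1691}{13970} = - \frac{4643}{-44} - \frac{1691}{13970} = \left(-4643\right) \left(- \frac{1}{44}\right) - \frac{1691}{13970} = \frac{4643}{44} - \frac{1691}{13970} = \frac{2944923}{27940}$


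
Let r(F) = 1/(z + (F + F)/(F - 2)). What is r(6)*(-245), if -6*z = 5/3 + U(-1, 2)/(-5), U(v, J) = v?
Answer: -11025/121 ≈ -91.116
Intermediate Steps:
z = -14/45 (z = -(5/3 - 1/(-5))/6 = -(5*(1/3) - 1*(-1/5))/6 = -(5/3 + 1/5)/6 = -1/6*28/15 = -14/45 ≈ -0.31111)
r(F) = 1/(-14/45 + 2*F/(-2 + F)) (r(F) = 1/(-14/45 + (F + F)/(F - 2)) = 1/(-14/45 + (2*F)/(-2 + F)) = 1/(-14/45 + 2*F/(-2 + F)))
r(6)*(-245) = (45*(-2 + 6)/(4*(7 + 19*6)))*(-245) = ((45/4)*4/(7 + 114))*(-245) = ((45/4)*4/121)*(-245) = ((45/4)*(1/121)*4)*(-245) = (45/121)*(-245) = -11025/121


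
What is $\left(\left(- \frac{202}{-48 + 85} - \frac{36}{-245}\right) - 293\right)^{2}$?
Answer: $\frac{7312713865209}{82174225} \approx 88990.0$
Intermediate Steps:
$\left(\left(- \frac{202}{-48 + 85} - \frac{36}{-245}\right) - 293\right)^{2} = \left(\left(- \frac{202}{37} - - \frac{36}{245}\right) - 293\right)^{2} = \left(\left(\left(-202\right) \frac{1}{37} + \frac{36}{245}\right) - 293\right)^{2} = \left(\left(- \frac{202}{37} + \frac{36}{245}\right) - 293\right)^{2} = \left(- \frac{48158}{9065} - 293\right)^{2} = \left(- \frac{2704203}{9065}\right)^{2} = \frac{7312713865209}{82174225}$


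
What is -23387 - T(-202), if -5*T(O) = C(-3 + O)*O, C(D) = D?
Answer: -15105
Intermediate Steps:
T(O) = -O*(-3 + O)/5 (T(O) = -(-3 + O)*O/5 = -O*(-3 + O)/5)
-23387 - T(-202) = -23387 - (-202)*(3 - 1*(-202))/5 = -23387 - (-202)*(3 + 202)/5 = -23387 - (-202)*205/5 = -23387 - 1*(-8282) = -23387 + 8282 = -15105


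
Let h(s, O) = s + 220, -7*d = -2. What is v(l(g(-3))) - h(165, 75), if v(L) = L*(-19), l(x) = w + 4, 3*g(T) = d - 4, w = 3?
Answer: -518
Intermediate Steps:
d = 2/7 (d = -⅐*(-2) = 2/7 ≈ 0.28571)
g(T) = -26/21 (g(T) = (2/7 - 4)/3 = (⅓)*(-26/7) = -26/21)
h(s, O) = 220 + s
l(x) = 7 (l(x) = 3 + 4 = 7)
v(L) = -19*L
v(l(g(-3))) - h(165, 75) = -19*7 - (220 + 165) = -133 - 1*385 = -133 - 385 = -518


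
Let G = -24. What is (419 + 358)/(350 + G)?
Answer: 777/326 ≈ 2.3834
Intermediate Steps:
(419 + 358)/(350 + G) = (419 + 358)/(350 - 24) = 777/326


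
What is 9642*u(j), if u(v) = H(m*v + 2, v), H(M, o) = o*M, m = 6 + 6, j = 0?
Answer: 0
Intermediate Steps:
m = 12
H(M, o) = M*o
u(v) = v*(2 + 12*v) (u(v) = (12*v + 2)*v = (2 + 12*v)*v = v*(2 + 12*v))
9642*u(j) = 9642*(2*0*(1 + 6*0)) = 9642*(2*0*(1 + 0)) = 9642*(2*0*1) = 9642*0 = 0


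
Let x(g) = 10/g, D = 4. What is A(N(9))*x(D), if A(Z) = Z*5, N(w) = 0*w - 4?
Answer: -50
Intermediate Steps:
N(w) = -4 (N(w) = 0 - 4 = -4)
A(Z) = 5*Z
A(N(9))*x(D) = (5*(-4))*(10/4) = -200/4 = -20*5/2 = -50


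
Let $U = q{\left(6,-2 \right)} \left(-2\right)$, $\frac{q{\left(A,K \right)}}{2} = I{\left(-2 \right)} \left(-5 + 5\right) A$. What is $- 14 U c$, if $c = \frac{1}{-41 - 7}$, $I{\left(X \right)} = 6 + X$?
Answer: $0$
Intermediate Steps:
$c = - \frac{1}{48}$ ($c = \frac{1}{-48} = - \frac{1}{48} \approx -0.020833$)
$q{\left(A,K \right)} = 0$ ($q{\left(A,K \right)} = 2 \left(6 - 2\right) \left(-5 + 5\right) A = 2 \cdot 4 \cdot 0 A = 2 \cdot 0 A = 2 \cdot 0 = 0$)
$U = 0$ ($U = 0 \left(-2\right) = 0$)
$- 14 U c = \left(-14\right) 0 \left(- \frac{1}{48}\right) = 0 \left(- \frac{1}{48}\right) = 0$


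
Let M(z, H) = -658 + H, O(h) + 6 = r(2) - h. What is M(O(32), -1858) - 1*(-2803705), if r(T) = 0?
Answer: 2801189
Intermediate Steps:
O(h) = -6 - h (O(h) = -6 + (0 - h) = -6 - h)
M(O(32), -1858) - 1*(-2803705) = (-658 - 1858) - 1*(-2803705) = -2516 + 2803705 = 2801189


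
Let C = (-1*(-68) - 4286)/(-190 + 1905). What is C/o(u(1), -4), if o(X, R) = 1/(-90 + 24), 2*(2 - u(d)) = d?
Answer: 278388/1715 ≈ 162.33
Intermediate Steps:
u(d) = 2 - d/2
C = -4218/1715 (C = (68 - 4286)/1715 = -4218*1/1715 = -4218/1715 ≈ -2.4595)
o(X, R) = -1/66 (o(X, R) = 1/(-66) = -1/66)
C/o(u(1), -4) = -4218/(1715*(-1/66)) = -4218/1715*(-66) = 278388/1715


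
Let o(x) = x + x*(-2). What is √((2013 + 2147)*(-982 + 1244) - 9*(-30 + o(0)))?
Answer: √1090190 ≈ 1044.1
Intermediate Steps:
o(x) = -x (o(x) = x - 2*x = -x)
√((2013 + 2147)*(-982 + 1244) - 9*(-30 + o(0))) = √((2013 + 2147)*(-982 + 1244) - 9*(-30 - 1*0)) = √(4160*262 - 9*(-30 + 0)) = √(1089920 - 9*(-30)) = √(1089920 + 270) = √1090190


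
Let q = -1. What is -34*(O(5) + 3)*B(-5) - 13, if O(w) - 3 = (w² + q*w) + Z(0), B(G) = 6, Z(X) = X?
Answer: -5317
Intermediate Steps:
O(w) = 3 + w² - w (O(w) = 3 + ((w² - w) + 0) = 3 + (w² - w) = 3 + w² - w)
-34*(O(5) + 3)*B(-5) - 13 = -34*((3 + 5² - 1*5) + 3)*6 - 13 = -34*((3 + 25 - 5) + 3)*6 - 13 = -34*(23 + 3)*6 - 13 = -884*6 - 13 = -34*156 - 13 = -5304 - 13 = -5317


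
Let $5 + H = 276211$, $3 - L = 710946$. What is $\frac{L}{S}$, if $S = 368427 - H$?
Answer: $- \frac{710943}{92221} \approx -7.7091$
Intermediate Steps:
$L = -710943$ ($L = 3 - 710946 = -710943$)
$H = 276206$ ($H = -5 + 276211 = 276206$)
$S = 92221$ ($S = 368427 - 276206 = 92221$)
$\frac{L}{S} = - \frac{710943}{92221}$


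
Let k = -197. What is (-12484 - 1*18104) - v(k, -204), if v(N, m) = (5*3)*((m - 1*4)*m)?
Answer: -667068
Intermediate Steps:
v(N, m) = 15*m*(-4 + m) (v(N, m) = 15*((m - 4)*m) = 15*((-4 + m)*m) = 15*(m*(-4 + m)) = 15*m*(-4 + m))
(-12484 - 1*18104) - v(k, -204) = (-12484 - 1*18104) - 15*(-204)*(-4 - 204) = (-12484 - 18104) - 15*(-204)*(-208) = -30588 - 1*636480 = -30588 - 636480 = -667068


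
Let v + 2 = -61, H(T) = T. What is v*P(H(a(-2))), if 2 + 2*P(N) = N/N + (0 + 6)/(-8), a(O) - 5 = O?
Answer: 441/8 ≈ 55.125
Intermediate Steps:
a(O) = 5 + O
v = -63 (v = -2 - 61 = -63)
P(N) = -7/8 (P(N) = -1 + (N/N + (0 + 6)/(-8))/2 = -1 + (1 + 6*(-1/8))/2 = -1 + (1 - 3/4)/2 = -1 + (1/2)*(1/4) = -1 + 1/8 = -7/8)
v*P(H(a(-2))) = -63*(-7/8) = 441/8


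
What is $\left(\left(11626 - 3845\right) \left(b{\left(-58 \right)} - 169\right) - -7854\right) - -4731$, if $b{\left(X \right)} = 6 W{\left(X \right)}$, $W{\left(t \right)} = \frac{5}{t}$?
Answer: $- \frac{37886431}{29} \approx -1.3064 \cdot 10^{6}$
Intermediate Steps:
$b{\left(X \right)} = \frac{30}{X}$ ($b{\left(X \right)} = 6 \frac{5}{X} = \frac{30}{X}$)
$\left(\left(11626 - 3845\right) \left(b{\left(-58 \right)} - 169\right) - -7854\right) - -4731 = \left(\left(11626 - 3845\right) \left(\frac{30}{-58} - 169\right) - -7854\right) - -4731 = \left(7781 \left(30 \left(- \frac{1}{58}\right) - 169\right) + 7854\right) + 4731 = \left(7781 \left(- \frac{15}{29} - 169\right) + 7854\right) + 4731 = \left(7781 \left(- \frac{4916}{29}\right) + 7854\right) + 4731 = \left(- \frac{38251396}{29} + 7854\right) + 4731 = - \frac{38023630}{29} + 4731 = - \frac{37886431}{29}$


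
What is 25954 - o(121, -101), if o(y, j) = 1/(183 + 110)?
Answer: 7604521/293 ≈ 25954.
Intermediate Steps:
o(y, j) = 1/293
25954 - o(121, -101) = 25954 - 1*1/293 = 25954 - 1/293 = 7604521/293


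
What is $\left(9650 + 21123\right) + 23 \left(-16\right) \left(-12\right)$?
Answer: $35189$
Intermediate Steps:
$\left(9650 + 21123\right) + 23 \left(-16\right) \left(-12\right) = 30773 - -4416 = 30773 + 4416 = 35189$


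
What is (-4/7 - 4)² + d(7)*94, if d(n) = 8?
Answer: 37872/49 ≈ 772.90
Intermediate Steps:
(-4/7 - 4)² + d(7)*94 = (-4/7 - 4)² + 8*94 = (-4*⅐ - 4)² + 752 = (-4/7 - 4)² + 752 = (-32/7)² + 752 = 1024/49 + 752 = 37872/49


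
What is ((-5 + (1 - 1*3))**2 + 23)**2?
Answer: 5184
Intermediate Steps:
((-5 + (1 - 1*3))**2 + 23)**2 = ((-5 + (1 - 3))**2 + 23)**2 = ((-5 - 2)**2 + 23)**2 = ((-7)**2 + 23)**2 = (49 + 23)**2 = 72**2 = 5184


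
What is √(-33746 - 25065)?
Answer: I*√58811 ≈ 242.51*I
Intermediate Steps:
√(-33746 - 25065) = √(-58811) = I*√58811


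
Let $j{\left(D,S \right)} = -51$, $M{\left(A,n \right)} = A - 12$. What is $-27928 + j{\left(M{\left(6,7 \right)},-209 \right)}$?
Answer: $-27979$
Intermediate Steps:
$M{\left(A,n \right)} = -12 + A$
$-27928 + j{\left(M{\left(6,7 \right)},-209 \right)} = -27928 - 51 = -27979$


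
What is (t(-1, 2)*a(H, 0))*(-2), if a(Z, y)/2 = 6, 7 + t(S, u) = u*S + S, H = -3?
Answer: 240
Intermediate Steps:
t(S, u) = -7 + S + S*u (t(S, u) = -7 + (u*S + S) = -7 + (S*u + S) = -7 + (S + S*u) = -7 + S + S*u)
a(Z, y) = 12 (a(Z, y) = 2*6 = 12)
(t(-1, 2)*a(H, 0))*(-2) = ((-7 - 1 - 1*2)*12)*(-2) = ((-7 - 1 - 2)*12)*(-2) = -10*12*(-2) = -120*(-2) = 240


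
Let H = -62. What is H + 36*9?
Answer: 262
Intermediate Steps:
H + 36*9 = -62 + 36*9 = -62 + 324 = 262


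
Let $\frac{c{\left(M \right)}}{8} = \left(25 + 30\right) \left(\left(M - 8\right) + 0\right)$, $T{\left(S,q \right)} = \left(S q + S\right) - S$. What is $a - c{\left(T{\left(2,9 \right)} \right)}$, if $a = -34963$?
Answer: $-39363$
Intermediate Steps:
$T{\left(S,q \right)} = S q$ ($T{\left(S,q \right)} = \left(S + S q\right) - S = S q$)
$c{\left(M \right)} = -3520 + 440 M$ ($c{\left(M \right)} = 8 \left(25 + 30\right) \left(\left(M - 8\right) + 0\right) = 8 \cdot 55 \left(\left(-8 + M\right) + 0\right) = 8 \cdot 55 \left(-8 + M\right) = 8 \left(-440 + 55 M\right) = -3520 + 440 M$)
$a - c{\left(T{\left(2,9 \right)} \right)} = -34963 - \left(-3520 + 440 \cdot 2 \cdot 9\right) = -34963 - \left(-3520 + 440 \cdot 18\right) = -34963 - \left(-3520 + 7920\right) = -34963 - 4400 = -39363$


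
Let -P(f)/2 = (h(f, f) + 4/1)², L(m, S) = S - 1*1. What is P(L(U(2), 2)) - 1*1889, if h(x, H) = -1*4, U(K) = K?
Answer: -1889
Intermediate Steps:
h(x, H) = -4
L(m, S) = -1 + S (L(m, S) = S - 1 = -1 + S)
P(f) = 0 (P(f) = -2*(-4 + 4/1)² = -2*(-4 + 4*1)² = -2*(-4 + 4)² = -2*0² = -2*0 = 0)
P(L(U(2), 2)) - 1*1889 = 0 - 1*1889 = 0 - 1889 = -1889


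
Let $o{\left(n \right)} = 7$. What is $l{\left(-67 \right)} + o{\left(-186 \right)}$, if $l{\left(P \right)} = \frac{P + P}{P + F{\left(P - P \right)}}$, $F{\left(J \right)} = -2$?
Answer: $\frac{617}{69} \approx 8.942$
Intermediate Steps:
$l{\left(P \right)} = \frac{2 P}{-2 + P}$ ($l{\left(P \right)} = \frac{P + P}{P - 2} = \frac{2 P}{-2 + P}$)
$l{\left(-67 \right)} + o{\left(-186 \right)} = 2 \left(-67\right) \frac{1}{-2 - 67} + 7 = 2 \left(-67\right) \frac{1}{-69} + 7 = 2 \left(-67\right) \left(- \frac{1}{69}\right) + 7 = \frac{134}{69} + 7 = \frac{617}{69}$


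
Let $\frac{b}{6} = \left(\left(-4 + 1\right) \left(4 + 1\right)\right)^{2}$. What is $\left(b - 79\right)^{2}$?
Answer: $1615441$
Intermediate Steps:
$b = 1350$ ($b = 6 \left(\left(-4 + 1\right) \left(4 + 1\right)\right)^{2} = 6 \left(\left(-3\right) 5\right)^{2} = 6 \left(-15\right)^{2} = 6 \cdot 225 = 1350$)
$\left(b - 79\right)^{2} = \left(1350 - 79\right)^{2} = 1271^{2} = 1615441$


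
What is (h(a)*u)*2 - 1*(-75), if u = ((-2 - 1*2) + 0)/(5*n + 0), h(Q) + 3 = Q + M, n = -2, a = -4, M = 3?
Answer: 359/5 ≈ 71.800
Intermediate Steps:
h(Q) = Q (h(Q) = -3 + (Q + 3) = -3 + (3 + Q) = Q)
u = ⅖ (u = ((-2 - 1*2) + 0)/(5*(-2) + 0) = ((-2 - 2) + 0)/(-10 + 0) = (-4 + 0)/(-10) = -4*(-⅒) = ⅖ ≈ 0.40000)
(h(a)*u)*2 - 1*(-75) = -4*⅖*2 - 1*(-75) = -8/5*2 + 75 = -16/5 + 75 = 359/5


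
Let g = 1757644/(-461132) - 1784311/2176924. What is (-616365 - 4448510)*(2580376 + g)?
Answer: -468555934561080678206875/35851761356 ≈ -1.3069e+13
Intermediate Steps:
g = -166037868111/35851761356 (g = 1757644*(-1/461132) - 1784311*1/2176924 = -62773/16469 - 1784311/2176924 = -166037868111/35851761356 ≈ -4.6312)
(-616365 - 4448510)*(2580376 + g) = (-616365 - 4448510)*(2580376 - 166037868111/35851761356) = -5064875*92510858522881745/35851761356 = -468555934561080678206875/35851761356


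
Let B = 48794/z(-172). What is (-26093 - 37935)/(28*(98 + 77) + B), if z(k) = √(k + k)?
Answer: -26981399200/2660073609 - 1562091116*I*√86/2660073609 ≈ -10.143 - 5.4458*I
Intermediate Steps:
z(k) = √2*√k (z(k) = √(2*k) = √2*√k)
B = -24397*I*√86/86 (B = 48794/((√2*√(-172))) = 48794/((√2*(2*I*√43))) = 48794/((2*I*√86)) = 48794*(-I*√86/172) = -24397*I*√86/86 ≈ -2630.8*I)
(-26093 - 37935)/(28*(98 + 77) + B) = (-26093 - 37935)/(28*(98 + 77) - 24397*I*√86/86) = -64028/(28*175 - 24397*I*√86/86) = -64028/(4900 - 24397*I*√86/86)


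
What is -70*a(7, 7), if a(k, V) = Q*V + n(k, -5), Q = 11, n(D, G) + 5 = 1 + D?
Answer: -5600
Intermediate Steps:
n(D, G) = -4 + D (n(D, G) = -5 + (1 + D) = -4 + D)
a(k, V) = -4 + k + 11*V (a(k, V) = 11*V + (-4 + k) = -4 + k + 11*V)
-70*a(7, 7) = -70*(-4 + 7 + 11*7) = -70*(-4 + 7 + 77) = -70*80 = -5600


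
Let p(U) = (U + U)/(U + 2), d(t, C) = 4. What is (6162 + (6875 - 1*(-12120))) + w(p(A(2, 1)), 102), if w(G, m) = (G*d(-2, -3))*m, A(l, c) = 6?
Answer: 25769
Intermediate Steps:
p(U) = 2*U/(2 + U) (p(U) = (2*U)/(2 + U) = 2*U/(2 + U))
w(G, m) = 4*G*m (w(G, m) = (G*4)*m = (4*G)*m = 4*G*m)
(6162 + (6875 - 1*(-12120))) + w(p(A(2, 1)), 102) = (6162 + (6875 - 1*(-12120))) + 4*(2*6/(2 + 6))*102 = (6162 + (6875 + 12120)) + 4*(2*6/8)*102 = (6162 + 18995) + 4*(2*6*(1/8))*102 = 25157 + 4*(3/2)*102 = 25157 + 612 = 25769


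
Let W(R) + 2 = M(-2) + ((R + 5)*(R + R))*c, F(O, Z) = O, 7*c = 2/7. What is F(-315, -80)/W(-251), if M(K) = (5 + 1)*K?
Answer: -15435/246298 ≈ -0.062668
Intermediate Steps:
M(K) = 6*K
c = 2/49 (c = (2/7)/7 = (2*(⅐))/7 = (⅐)*(2/7) = 2/49 ≈ 0.040816)
W(R) = -14 + 4*R*(5 + R)/49 (W(R) = -2 + (6*(-2) + ((R + 5)*(R + R))*(2/49)) = -2 + (-12 + ((5 + R)*(2*R))*(2/49)) = -2 + (-12 + (2*R*(5 + R))*(2/49)) = -2 + (-12 + 4*R*(5 + R)/49) = -14 + 4*R*(5 + R)/49)
F(-315, -80)/W(-251) = -315/(-14 + (4/49)*(-251)² + (20/49)*(-251)) = -315/(-14 + (4/49)*63001 - 5020/49) = -315/(-14 + 252004/49 - 5020/49) = -315/246298/49 = -315*49/246298 = -15435/246298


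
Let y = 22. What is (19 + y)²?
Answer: 1681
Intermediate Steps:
(19 + y)² = (19 + 22)² = 41² = 1681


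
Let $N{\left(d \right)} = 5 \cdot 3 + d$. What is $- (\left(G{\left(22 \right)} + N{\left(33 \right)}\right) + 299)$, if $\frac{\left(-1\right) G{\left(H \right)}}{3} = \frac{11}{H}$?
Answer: $- \frac{691}{2} \approx -345.5$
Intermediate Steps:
$G{\left(H \right)} = - \frac{33}{H}$ ($G{\left(H \right)} = - 3 \frac{11}{H} = - \frac{33}{H}$)
$N{\left(d \right)} = 15 + d$
$- (\left(G{\left(22 \right)} + N{\left(33 \right)}\right) + 299) = - (\left(- \frac{33}{22} + \left(15 + 33\right)\right) + 299) = - (\left(\left(-33\right) \frac{1}{22} + 48\right) + 299) = - (\left(- \frac{3}{2} + 48\right) + 299) = - (\frac{93}{2} + 299) = \left(-1\right) \frac{691}{2} = - \frac{691}{2}$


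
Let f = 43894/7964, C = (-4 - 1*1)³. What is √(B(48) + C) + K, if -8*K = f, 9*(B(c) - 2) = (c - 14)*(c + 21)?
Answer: -21947/31856 + √1239/3 ≈ 11.044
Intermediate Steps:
B(c) = 2 + (-14 + c)*(21 + c)/9 (B(c) = 2 + ((c - 14)*(c + 21))/9 = 2 + ((-14 + c)*(21 + c))/9 = 2 + (-14 + c)*(21 + c)/9)
C = -125 (C = (-4 - 1)³ = (-5)³ = -125)
f = 21947/3982 (f = 43894*(1/7964) = 21947/3982 ≈ 5.5116)
K = -21947/31856 (K = -⅛*21947/3982 = -21947/31856 ≈ -0.68894)
√(B(48) + C) + K = √((-92/3 + (⅑)*48² + (7/9)*48) - 125) - 21947/31856 = √((-92/3 + (⅑)*2304 + 112/3) - 125) - 21947/31856 = √((-92/3 + 256 + 112/3) - 125) - 21947/31856 = √(788/3 - 125) - 21947/31856 = √(413/3) - 21947/31856 = √1239/3 - 21947/31856 = -21947/31856 + √1239/3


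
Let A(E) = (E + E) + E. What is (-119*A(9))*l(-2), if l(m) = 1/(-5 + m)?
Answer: 459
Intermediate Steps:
A(E) = 3*E (A(E) = 2*E + E = 3*E)
(-119*A(9))*l(-2) = (-357*9)/(-5 - 2) = -119*27/(-7) = -3213*(-1/7) = 459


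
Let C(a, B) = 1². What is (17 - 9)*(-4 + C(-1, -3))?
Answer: -24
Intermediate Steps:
C(a, B) = 1
(17 - 9)*(-4 + C(-1, -3)) = (17 - 9)*(-4 + 1) = 8*(-3) = -24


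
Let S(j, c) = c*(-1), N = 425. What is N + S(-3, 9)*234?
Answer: -1681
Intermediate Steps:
S(j, c) = -c
N + S(-3, 9)*234 = 425 - 1*9*234 = 425 - 9*234 = 425 - 2106 = -1681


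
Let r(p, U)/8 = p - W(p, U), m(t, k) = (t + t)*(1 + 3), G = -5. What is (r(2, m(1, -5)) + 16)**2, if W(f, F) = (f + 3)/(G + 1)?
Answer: 1764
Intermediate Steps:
W(f, F) = -3/4 - f/4 (W(f, F) = (f + 3)/(-5 + 1) = (3 + f)/(-4) = (3 + f)*(-1/4) = -3/4 - f/4)
m(t, k) = 8*t (m(t, k) = (2*t)*4 = 8*t)
r(p, U) = 6 + 10*p (r(p, U) = 8*(p - (-3/4 - p/4)) = 8*(p + (3/4 + p/4)) = 8*(3/4 + 5*p/4) = 6 + 10*p)
(r(2, m(1, -5)) + 16)**2 = ((6 + 10*2) + 16)**2 = ((6 + 20) + 16)**2 = (26 + 16)**2 = 42**2 = 1764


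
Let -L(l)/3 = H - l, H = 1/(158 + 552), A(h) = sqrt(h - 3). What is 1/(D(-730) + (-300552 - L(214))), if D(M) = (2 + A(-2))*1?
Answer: -151830885070/45730247296984989 - 504100*I*sqrt(5)/45730247296984989 ≈ -3.3201e-6 - 2.4649e-11*I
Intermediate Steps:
A(h) = sqrt(-3 + h)
H = 1/710 ≈ 0.0014085
L(l) = -3/710 + 3*l (L(l) = -3*(1/710 - l) = -3/710 + 3*l)
D(M) = 2 + I*sqrt(5) (D(M) = (2 + sqrt(-3 - 2))*1 = (2 + sqrt(-5))*1 = (2 + I*sqrt(5))*1 = 2 + I*sqrt(5))
1/(D(-730) + (-300552 - L(214))) = 1/((2 + I*sqrt(5)) + (-300552 - (-3/710 + 3*214))) = 1/((2 + I*sqrt(5)) + (-300552 - (-3/710 + 642))) = 1/((2 + I*sqrt(5)) + (-300552 - 1*455817/710)) = 1/((2 + I*sqrt(5)) + (-300552 - 455817/710)) = 1/((2 + I*sqrt(5)) - 213847737/710) = 1/(-213846317/710 + I*sqrt(5))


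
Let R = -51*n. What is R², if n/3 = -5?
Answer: 585225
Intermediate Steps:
n = -15 (n = 3*(-5) = -15)
R = 765 (R = -51*(-15) = 765)
R² = 765² = 585225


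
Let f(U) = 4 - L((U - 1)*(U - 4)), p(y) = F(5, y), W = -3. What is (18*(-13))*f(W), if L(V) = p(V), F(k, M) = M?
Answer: 5616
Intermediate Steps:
p(y) = y
L(V) = V
f(U) = 4 - (-1 + U)*(-4 + U) (f(U) = 4 - (U - 1)*(U - 4) = 4 - (-1 + U)*(-4 + U))
(18*(-13))*f(W) = (18*(-13))*(-3*(5 - 1*(-3))) = -(-702)*(5 + 3) = -(-702)*8 = -234*(-24) = 5616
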